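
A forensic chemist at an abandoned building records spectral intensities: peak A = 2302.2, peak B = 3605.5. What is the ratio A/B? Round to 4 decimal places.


Spectral peak ratio:
Peak A = 2302.2 counts
Peak B = 3605.5 counts
Ratio = 2302.2 / 3605.5 = 0.6385

0.6385


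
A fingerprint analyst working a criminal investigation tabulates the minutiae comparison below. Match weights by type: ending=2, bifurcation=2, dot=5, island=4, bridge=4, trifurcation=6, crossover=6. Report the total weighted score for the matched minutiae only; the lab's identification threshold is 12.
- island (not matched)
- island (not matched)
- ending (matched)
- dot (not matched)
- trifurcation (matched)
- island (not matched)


Weighted minutiae match score:
  island: not matched, +0
  island: not matched, +0
  ending: matched, +2 (running total 2)
  dot: not matched, +0
  trifurcation: matched, +6 (running total 8)
  island: not matched, +0
Total score = 8
Threshold = 12; verdict = inconclusive

8


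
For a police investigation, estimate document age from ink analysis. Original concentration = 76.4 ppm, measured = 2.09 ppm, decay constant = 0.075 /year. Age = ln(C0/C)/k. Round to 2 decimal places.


Document age estimation:
C0/C = 76.4 / 2.09 = 36.555024
ln(C0/C) = 3.598819
t = 3.598819 / 0.075 = 47.98 years

47.98


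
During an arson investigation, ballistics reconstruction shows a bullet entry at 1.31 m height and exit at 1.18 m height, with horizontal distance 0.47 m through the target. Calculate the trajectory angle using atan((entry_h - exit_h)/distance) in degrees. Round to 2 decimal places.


Bullet trajectory angle:
Height difference = 1.31 - 1.18 = 0.13 m
angle = atan(0.13 / 0.47)
angle = atan(0.276596)
angle = 15.46 degrees

15.46


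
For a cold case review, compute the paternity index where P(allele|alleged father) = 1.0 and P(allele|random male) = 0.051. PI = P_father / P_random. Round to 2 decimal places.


Paternity Index calculation:
PI = P(allele|father) / P(allele|random)
PI = 1.0 / 0.051
PI = 19.61

19.61


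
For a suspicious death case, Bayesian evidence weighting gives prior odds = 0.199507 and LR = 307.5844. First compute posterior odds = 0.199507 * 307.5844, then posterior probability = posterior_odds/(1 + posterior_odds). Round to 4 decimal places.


Bayesian evidence evaluation:
Posterior odds = prior_odds * LR = 0.199507 * 307.5844 = 61.36524
Posterior probability = posterior_odds / (1 + posterior_odds)
= 61.36524 / (1 + 61.36524)
= 61.36524 / 62.36524
= 0.9840

0.9840


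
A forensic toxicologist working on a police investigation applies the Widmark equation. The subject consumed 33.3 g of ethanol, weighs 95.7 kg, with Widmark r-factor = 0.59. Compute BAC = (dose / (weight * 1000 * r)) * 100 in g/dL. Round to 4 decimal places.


Applying the Widmark formula:
BAC = (dose_g / (body_wt * 1000 * r)) * 100
Denominator = 95.7 * 1000 * 0.59 = 56463
BAC = (33.3 / 56463) * 100
BAC = 0.0590 g/dL

0.0590


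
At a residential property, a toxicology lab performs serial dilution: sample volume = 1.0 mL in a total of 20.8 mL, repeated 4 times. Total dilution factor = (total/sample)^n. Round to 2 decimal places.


Dilution factor calculation:
Single dilution = V_total / V_sample = 20.8 / 1.0 ≈ 20.8
Number of dilutions = 4
Total DF = (20.8 / 1.0)^4 (full precision, rounded at the end) = 187177.37

187177.37


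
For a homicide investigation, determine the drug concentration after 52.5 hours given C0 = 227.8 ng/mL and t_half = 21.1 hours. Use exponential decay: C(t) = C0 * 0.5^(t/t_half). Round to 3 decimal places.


Drug concentration decay:
Number of half-lives = t / t_half = 52.5 / 21.1 = 2.488152
Decay factor = 0.5^2.488152 = 0.17823444
C(t) = 227.8 * 0.17823444 = 40.602 ng/mL

40.602


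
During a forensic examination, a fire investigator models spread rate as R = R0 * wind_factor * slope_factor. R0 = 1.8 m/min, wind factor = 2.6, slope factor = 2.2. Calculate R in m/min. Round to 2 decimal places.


Fire spread rate calculation:
R = R0 * wind_factor * slope_factor
= 1.8 * 2.6 * 2.2
= 4.68 * 2.2
= 10.30 m/min

10.30


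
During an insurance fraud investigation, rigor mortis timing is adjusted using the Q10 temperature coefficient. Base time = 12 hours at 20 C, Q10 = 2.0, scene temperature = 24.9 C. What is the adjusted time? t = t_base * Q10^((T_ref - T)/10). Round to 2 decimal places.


Rigor mortis time adjustment:
Exponent = (T_ref - T_actual) / 10 = (20 - 24.9) / 10 = -0.49
Q10 factor = 2.0^-0.49 = 0.71203
t_adjusted = 12 * 0.71203 = 8.54 hours

8.54


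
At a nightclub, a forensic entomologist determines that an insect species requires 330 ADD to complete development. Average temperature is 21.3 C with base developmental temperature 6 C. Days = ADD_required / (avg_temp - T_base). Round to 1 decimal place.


Insect development time:
Effective temperature = avg_temp - T_base = 21.3 - 6 = 15.3 C
Days = ADD / effective_temp = 330 / 15.3 = 21.6 days

21.6


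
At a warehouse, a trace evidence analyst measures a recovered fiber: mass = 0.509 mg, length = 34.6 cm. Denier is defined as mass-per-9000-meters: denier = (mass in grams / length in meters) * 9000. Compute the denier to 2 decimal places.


Denier calculation:
Mass in grams = 0.509 mg / 1000 = 0.000509 g
Length in meters = 34.6 cm / 100 = 0.346 m
Linear density = mass / length = 0.000509 / 0.346 = 0.0014711 g/m
Denier = (g/m) * 9000 = 0.0014711 * 9000 = 13.24

13.24


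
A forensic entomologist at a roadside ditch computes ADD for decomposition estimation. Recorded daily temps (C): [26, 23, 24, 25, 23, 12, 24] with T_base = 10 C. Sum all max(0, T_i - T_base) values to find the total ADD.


Computing ADD day by day:
Day 1: max(0, 26 - 10) = 16
Day 2: max(0, 23 - 10) = 13
Day 3: max(0, 24 - 10) = 14
Day 4: max(0, 25 - 10) = 15
Day 5: max(0, 23 - 10) = 13
Day 6: max(0, 12 - 10) = 2
Day 7: max(0, 24 - 10) = 14
Total ADD = 87

87


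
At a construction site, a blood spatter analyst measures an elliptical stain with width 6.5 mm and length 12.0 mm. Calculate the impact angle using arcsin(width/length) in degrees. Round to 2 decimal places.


Blood spatter impact angle calculation:
width / length = 6.5 / 12.0 = 0.541667
angle = arcsin(0.541667)
angle = 32.80 degrees

32.80


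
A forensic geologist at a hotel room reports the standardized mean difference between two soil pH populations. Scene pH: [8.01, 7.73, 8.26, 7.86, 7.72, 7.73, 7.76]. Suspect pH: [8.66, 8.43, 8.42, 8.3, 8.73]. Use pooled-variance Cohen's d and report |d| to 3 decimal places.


Pooled-variance Cohen's d for soil pH comparison:
Scene mean = 55.07 / 7 = 7.867143
Suspect mean = 42.54 / 5 = 8.508
Scene sample variance s_s^2 = 0.040924
Suspect sample variance s_c^2 = 0.03237
Pooled variance = ((n_s-1)*s_s^2 + (n_c-1)*s_c^2) / (n_s + n_c - 2) = 0.037502
Pooled SD = sqrt(0.037502) = 0.193654
Mean difference = -0.640857
|d| = |-0.640857| / 0.193654 = 3.309

3.309


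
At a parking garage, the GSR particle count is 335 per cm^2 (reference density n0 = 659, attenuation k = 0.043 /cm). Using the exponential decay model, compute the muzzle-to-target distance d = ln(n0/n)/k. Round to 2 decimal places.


GSR distance calculation:
n0/n = 659 / 335 = 1.967164
ln(n0/n) = 0.676593
d = 0.676593 / 0.043 = 15.73 cm

15.73


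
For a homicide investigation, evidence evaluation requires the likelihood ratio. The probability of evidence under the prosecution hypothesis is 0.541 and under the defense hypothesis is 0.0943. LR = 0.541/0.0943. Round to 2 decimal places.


Likelihood ratio calculation:
LR = P(E|Hp) / P(E|Hd)
LR = 0.541 / 0.0943
LR = 5.74

5.74


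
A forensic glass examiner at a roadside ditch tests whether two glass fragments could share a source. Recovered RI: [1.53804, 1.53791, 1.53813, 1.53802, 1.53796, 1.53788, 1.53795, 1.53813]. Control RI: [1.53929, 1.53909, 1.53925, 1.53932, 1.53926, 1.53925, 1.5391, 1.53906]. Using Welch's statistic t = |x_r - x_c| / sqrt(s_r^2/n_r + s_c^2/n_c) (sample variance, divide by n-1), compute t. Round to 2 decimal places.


Welch's t-criterion for glass RI comparison:
Recovered mean = sum / n_r = 12.30402 / 8 = 1.5380025
Control mean = sum / n_c = 12.31362 / 8 = 1.5392025
Recovered sample variance s_r^2 = 8.90714e-09
Control sample variance s_c^2 = 1.03929e-08
Welch SE (unpooled) = sqrt(s_r^2/n_r + s_c^2/n_c) = sqrt(1.11339e-09 + 1.29911e-09) = sqrt(2.4125e-09) = 4.91172e-05
|mean_r - mean_c| = 0.0012
t = 0.0012 / 4.91172e-05 = 24.43

24.43


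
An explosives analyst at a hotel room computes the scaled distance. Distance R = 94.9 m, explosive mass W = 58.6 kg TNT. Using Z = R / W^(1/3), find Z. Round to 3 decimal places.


Scaled distance calculation:
W^(1/3) = 58.6^(1/3) = 3.884179
Z = R / W^(1/3) = 94.9 / 3.884179
Z = 24.432 m/kg^(1/3)

24.432


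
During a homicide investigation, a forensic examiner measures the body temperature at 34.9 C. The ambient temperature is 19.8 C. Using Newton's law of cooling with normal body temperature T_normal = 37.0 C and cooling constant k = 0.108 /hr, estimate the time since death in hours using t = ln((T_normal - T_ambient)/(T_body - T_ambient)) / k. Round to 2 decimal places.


Using Newton's law of cooling:
t = ln((T_normal - T_ambient) / (T_body - T_ambient)) / k
T_normal - T_ambient = 17.2
T_body - T_ambient = 15.1
Ratio = 1.139073
ln(ratio) = 0.130215
t = 0.130215 / 0.108 = 1.21 hours

1.21


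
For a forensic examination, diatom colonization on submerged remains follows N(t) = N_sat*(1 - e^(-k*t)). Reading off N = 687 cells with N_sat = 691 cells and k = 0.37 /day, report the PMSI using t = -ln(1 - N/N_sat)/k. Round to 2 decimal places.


PMSI from diatom colonization curve:
N / N_sat = 687 / 691 = 0.994211
1 - N/N_sat = 0.005789
ln(1 - N/N_sat) = -5.151796
t = -ln(1 - N/N_sat) / k = -(-5.151796) / 0.37 = 13.92 days

13.92


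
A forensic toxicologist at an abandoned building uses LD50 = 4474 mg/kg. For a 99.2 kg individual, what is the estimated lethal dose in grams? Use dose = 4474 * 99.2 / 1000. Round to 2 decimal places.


Lethal dose calculation:
Lethal dose = LD50 * body_weight / 1000
= 4474 * 99.2 / 1000
= 443820.8 / 1000
= 443.82 g

443.82


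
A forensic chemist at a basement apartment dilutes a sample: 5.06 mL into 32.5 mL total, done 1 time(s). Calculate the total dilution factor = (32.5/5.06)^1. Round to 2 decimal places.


Dilution factor calculation:
Single dilution = V_total / V_sample = 32.5 / 5.06 ≈ 6.422925
Number of dilutions = 1
Total DF = (32.5 / 5.06)^1 (full precision, rounded at the end) = 6.42

6.42


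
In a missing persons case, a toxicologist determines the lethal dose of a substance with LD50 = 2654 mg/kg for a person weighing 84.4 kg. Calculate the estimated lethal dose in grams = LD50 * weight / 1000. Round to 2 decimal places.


Lethal dose calculation:
Lethal dose = LD50 * body_weight / 1000
= 2654 * 84.4 / 1000
= 223997.6 / 1000
= 224.00 g

224.00


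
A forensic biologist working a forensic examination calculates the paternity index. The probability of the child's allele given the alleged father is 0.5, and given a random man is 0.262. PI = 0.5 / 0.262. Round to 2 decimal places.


Paternity Index calculation:
PI = P(allele|father) / P(allele|random)
PI = 0.5 / 0.262
PI = 1.91

1.91


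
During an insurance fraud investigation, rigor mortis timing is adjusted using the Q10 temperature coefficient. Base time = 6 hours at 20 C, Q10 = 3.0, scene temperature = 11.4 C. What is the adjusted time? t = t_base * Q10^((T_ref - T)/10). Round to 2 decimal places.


Rigor mortis time adjustment:
Exponent = (T_ref - T_actual) / 10 = (20 - 11.4) / 10 = 0.86
Q10 factor = 3.0^0.86 = 2.57232
t_adjusted = 6 * 2.57232 = 15.43 hours

15.43


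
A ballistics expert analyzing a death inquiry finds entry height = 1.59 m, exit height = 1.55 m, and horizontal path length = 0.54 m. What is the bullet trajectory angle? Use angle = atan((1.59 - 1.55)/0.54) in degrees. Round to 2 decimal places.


Bullet trajectory angle:
Height difference = 1.59 - 1.55 = 0.04 m
angle = atan(0.04 / 0.54)
angle = atan(0.074074)
angle = 4.24 degrees

4.24


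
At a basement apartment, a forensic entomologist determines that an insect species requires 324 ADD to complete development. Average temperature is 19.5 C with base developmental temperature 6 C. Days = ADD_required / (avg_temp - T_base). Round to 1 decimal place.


Insect development time:
Effective temperature = avg_temp - T_base = 19.5 - 6 = 13.5 C
Days = ADD / effective_temp = 324 / 13.5 = 24.0 days

24.0


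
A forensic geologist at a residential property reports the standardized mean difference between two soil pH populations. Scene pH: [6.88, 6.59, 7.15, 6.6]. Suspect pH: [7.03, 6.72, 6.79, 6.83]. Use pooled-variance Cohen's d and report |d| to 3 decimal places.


Pooled-variance Cohen's d for soil pH comparison:
Scene mean = 27.22 / 4 = 6.805
Suspect mean = 27.37 / 4 = 6.8425
Scene sample variance s_s^2 = 0.070967
Suspect sample variance s_c^2 = 0.017692
Pooled variance = ((n_s-1)*s_s^2 + (n_c-1)*s_c^2) / (n_s + n_c - 2) = 0.044329
Pooled SD = sqrt(0.044329) = 0.210545
Mean difference = -0.0375
|d| = |-0.0375| / 0.210545 = 0.178

0.178


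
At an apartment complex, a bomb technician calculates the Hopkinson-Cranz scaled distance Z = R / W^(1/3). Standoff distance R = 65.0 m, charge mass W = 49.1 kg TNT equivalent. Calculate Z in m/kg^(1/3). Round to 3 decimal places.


Scaled distance calculation:
W^(1/3) = 49.1^(1/3) = 3.661793
Z = R / W^(1/3) = 65.0 / 3.661793
Z = 17.751 m/kg^(1/3)

17.751


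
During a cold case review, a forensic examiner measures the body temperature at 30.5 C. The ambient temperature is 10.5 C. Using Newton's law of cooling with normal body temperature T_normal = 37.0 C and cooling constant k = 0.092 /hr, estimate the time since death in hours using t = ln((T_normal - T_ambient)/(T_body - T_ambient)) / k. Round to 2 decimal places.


Using Newton's law of cooling:
t = ln((T_normal - T_ambient) / (T_body - T_ambient)) / k
T_normal - T_ambient = 26.5
T_body - T_ambient = 20.0
Ratio = 1.325
ln(ratio) = 0.281412
t = 0.281412 / 0.092 = 3.06 hours

3.06


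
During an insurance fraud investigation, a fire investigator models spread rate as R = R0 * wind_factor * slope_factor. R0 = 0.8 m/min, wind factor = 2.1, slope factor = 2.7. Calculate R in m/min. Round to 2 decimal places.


Fire spread rate calculation:
R = R0 * wind_factor * slope_factor
= 0.8 * 2.1 * 2.7
= 1.68 * 2.7
= 4.54 m/min

4.54


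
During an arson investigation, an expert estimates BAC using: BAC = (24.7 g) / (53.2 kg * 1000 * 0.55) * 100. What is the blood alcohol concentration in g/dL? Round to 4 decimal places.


Applying the Widmark formula:
BAC = (dose_g / (body_wt * 1000 * r)) * 100
Denominator = 53.2 * 1000 * 0.55 = 29260
BAC = (24.7 / 29260) * 100
BAC = 0.0844 g/dL

0.0844


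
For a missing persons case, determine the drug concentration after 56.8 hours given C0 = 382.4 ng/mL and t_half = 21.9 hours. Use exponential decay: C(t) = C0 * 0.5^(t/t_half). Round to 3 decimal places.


Drug concentration decay:
Number of half-lives = t / t_half = 56.8 / 21.9 = 2.593607
Decay factor = 0.5^2.593607 = 0.165671
C(t) = 382.4 * 0.165671 = 63.353 ng/mL

63.353


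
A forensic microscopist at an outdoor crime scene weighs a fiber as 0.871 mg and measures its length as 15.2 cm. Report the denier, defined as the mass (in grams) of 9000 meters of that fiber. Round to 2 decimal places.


Denier calculation:
Mass in grams = 0.871 mg / 1000 = 0.000871 g
Length in meters = 15.2 cm / 100 = 0.152 m
Linear density = mass / length = 0.000871 / 0.152 = 0.00573026 g/m
Denier = (g/m) * 9000 = 0.00573026 * 9000 = 51.57

51.57


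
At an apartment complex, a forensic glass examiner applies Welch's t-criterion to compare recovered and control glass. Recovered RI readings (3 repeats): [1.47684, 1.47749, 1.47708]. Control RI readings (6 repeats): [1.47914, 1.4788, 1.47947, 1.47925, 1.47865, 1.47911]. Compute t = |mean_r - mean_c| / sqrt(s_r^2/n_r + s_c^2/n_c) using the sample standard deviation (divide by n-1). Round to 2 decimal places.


Welch's t-criterion for glass RI comparison:
Recovered mean = sum / n_r = 4.43141 / 3 = 1.4771367
Control mean = sum / n_c = 8.87442 / 6 = 1.47907
Recovered sample variance s_r^2 = 1.08033e-07
Control sample variance s_c^2 = 8.964e-08
Welch SE (unpooled) = sqrt(s_r^2/n_r + s_c^2/n_c) = sqrt(3.60111e-08 + 1.494e-08) = sqrt(5.09511e-08) = 0.000225724
|mean_r - mean_c| = 0.00193333
t = 0.00193333 / 0.000225724 = 8.57

8.57


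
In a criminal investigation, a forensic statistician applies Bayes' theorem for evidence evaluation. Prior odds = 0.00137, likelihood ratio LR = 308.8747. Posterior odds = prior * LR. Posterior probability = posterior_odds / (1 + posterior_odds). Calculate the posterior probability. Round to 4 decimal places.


Bayesian evidence evaluation:
Posterior odds = prior_odds * LR = 0.00137 * 308.8747 = 0.4231583
Posterior probability = posterior_odds / (1 + posterior_odds)
= 0.4231583 / (1 + 0.4231583)
= 0.4231583 / 1.4231583
= 0.2973

0.2973


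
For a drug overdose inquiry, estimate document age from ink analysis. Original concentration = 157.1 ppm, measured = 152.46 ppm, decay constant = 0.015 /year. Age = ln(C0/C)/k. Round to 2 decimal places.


Document age estimation:
C0/C = 157.1 / 152.46 = 1.030434
ln(C0/C) = 0.02998
t = 0.02998 / 0.015 = 2.00 years

2.00


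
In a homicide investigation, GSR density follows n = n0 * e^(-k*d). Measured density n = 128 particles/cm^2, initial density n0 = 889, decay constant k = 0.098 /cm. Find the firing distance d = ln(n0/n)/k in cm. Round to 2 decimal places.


GSR distance calculation:
n0/n = 889 / 128 = 6.945312
ln(n0/n) = 1.938067
d = 1.938067 / 0.098 = 19.78 cm

19.78


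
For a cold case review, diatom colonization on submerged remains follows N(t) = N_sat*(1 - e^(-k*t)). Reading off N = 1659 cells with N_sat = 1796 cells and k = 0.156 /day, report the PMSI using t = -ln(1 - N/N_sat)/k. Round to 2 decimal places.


PMSI from diatom colonization curve:
N / N_sat = 1659 / 1796 = 0.923719
1 - N/N_sat = 0.076281
ln(1 - N/N_sat) = -2.573331
t = -ln(1 - N/N_sat) / k = -(-2.573331) / 0.156 = 16.50 days

16.50


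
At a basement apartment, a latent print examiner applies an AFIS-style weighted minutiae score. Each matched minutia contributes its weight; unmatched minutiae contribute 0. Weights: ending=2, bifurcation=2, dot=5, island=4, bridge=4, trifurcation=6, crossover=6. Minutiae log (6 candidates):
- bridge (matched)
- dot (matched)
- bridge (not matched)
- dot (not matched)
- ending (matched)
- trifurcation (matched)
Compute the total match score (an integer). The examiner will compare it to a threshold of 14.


Weighted minutiae match score:
  bridge: matched, +4 (running total 4)
  dot: matched, +5 (running total 9)
  bridge: not matched, +0
  dot: not matched, +0
  ending: matched, +2 (running total 11)
  trifurcation: matched, +6 (running total 17)
Total score = 17
Threshold = 14; verdict = identification

17


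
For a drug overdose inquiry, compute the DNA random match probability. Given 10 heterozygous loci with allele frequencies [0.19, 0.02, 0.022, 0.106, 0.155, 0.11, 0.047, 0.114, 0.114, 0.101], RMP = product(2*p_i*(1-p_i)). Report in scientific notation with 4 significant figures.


Computing RMP for 10 loci:
Locus 1: 2 * 0.19 * 0.81 = 0.3078
Locus 2: 2 * 0.02 * 0.98 = 0.0392
Locus 3: 2 * 0.022 * 0.978 = 0.043032
Locus 4: 2 * 0.106 * 0.894 = 0.189528
Locus 5: 2 * 0.155 * 0.845 = 0.26195
Locus 6: 2 * 0.11 * 0.89 = 0.1958
Locus 7: 2 * 0.047 * 0.953 = 0.089582
Locus 8: 2 * 0.114 * 0.886 = 0.202008
Locus 9: 2 * 0.114 * 0.886 = 0.202008
Locus 10: 2 * 0.101 * 0.899 = 0.181598
RMP = 3.351e-09

3.351e-09


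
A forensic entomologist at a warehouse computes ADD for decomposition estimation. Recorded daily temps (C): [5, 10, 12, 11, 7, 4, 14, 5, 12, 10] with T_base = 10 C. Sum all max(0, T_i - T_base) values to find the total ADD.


Computing ADD day by day:
Day 1: max(0, 5 - 10) = 0
Day 2: max(0, 10 - 10) = 0
Day 3: max(0, 12 - 10) = 2
Day 4: max(0, 11 - 10) = 1
Day 5: max(0, 7 - 10) = 0
Day 6: max(0, 4 - 10) = 0
Day 7: max(0, 14 - 10) = 4
Day 8: max(0, 5 - 10) = 0
Day 9: max(0, 12 - 10) = 2
Day 10: max(0, 10 - 10) = 0
Total ADD = 9

9


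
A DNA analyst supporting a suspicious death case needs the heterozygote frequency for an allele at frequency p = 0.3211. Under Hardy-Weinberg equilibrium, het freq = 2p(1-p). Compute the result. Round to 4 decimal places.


Hardy-Weinberg heterozygote frequency:
q = 1 - p = 1 - 0.3211 = 0.6789
2pq = 2 * 0.3211 * 0.6789 = 0.4360

0.4360


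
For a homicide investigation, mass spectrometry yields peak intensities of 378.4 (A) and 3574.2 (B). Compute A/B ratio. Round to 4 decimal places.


Spectral peak ratio:
Peak A = 378.4 counts
Peak B = 3574.2 counts
Ratio = 378.4 / 3574.2 = 0.1059

0.1059


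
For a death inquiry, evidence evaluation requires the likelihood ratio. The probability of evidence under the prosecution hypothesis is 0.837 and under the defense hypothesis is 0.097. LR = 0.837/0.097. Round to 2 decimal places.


Likelihood ratio calculation:
LR = P(E|Hp) / P(E|Hd)
LR = 0.837 / 0.097
LR = 8.63

8.63


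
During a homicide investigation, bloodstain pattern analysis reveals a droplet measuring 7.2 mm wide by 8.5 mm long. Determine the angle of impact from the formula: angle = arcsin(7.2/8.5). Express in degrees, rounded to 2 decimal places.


Blood spatter impact angle calculation:
width / length = 7.2 / 8.5 = 0.847059
angle = arcsin(0.847059)
angle = 57.89 degrees

57.89


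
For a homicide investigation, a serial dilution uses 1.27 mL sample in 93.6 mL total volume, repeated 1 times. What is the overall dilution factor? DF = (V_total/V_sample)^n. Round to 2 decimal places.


Dilution factor calculation:
Single dilution = V_total / V_sample = 93.6 / 1.27 ≈ 73.700787
Number of dilutions = 1
Total DF = (93.6 / 1.27)^1 (full precision, rounded at the end) = 73.70

73.70


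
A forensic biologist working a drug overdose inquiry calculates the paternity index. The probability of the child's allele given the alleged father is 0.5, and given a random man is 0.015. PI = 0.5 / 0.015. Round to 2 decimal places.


Paternity Index calculation:
PI = P(allele|father) / P(allele|random)
PI = 0.5 / 0.015
PI = 33.33

33.33


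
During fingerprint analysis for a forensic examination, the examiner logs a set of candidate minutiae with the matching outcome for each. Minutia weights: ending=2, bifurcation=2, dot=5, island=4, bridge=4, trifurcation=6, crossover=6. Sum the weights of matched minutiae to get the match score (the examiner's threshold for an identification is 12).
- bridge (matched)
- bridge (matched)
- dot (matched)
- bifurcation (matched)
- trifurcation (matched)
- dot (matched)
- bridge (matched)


Weighted minutiae match score:
  bridge: matched, +4 (running total 4)
  bridge: matched, +4 (running total 8)
  dot: matched, +5 (running total 13)
  bifurcation: matched, +2 (running total 15)
  trifurcation: matched, +6 (running total 21)
  dot: matched, +5 (running total 26)
  bridge: matched, +4 (running total 30)
Total score = 30
Threshold = 12; verdict = identification

30


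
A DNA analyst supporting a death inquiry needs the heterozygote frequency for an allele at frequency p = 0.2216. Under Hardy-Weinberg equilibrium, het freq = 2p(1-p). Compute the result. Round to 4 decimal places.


Hardy-Weinberg heterozygote frequency:
q = 1 - p = 1 - 0.2216 = 0.7784
2pq = 2 * 0.2216 * 0.7784 = 0.3450

0.3450


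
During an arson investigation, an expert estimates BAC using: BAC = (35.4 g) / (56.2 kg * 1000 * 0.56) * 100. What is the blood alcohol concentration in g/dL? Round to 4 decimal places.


Applying the Widmark formula:
BAC = (dose_g / (body_wt * 1000 * r)) * 100
Denominator = 56.2 * 1000 * 0.56 = 31472
BAC = (35.4 / 31472) * 100
BAC = 0.1125 g/dL

0.1125


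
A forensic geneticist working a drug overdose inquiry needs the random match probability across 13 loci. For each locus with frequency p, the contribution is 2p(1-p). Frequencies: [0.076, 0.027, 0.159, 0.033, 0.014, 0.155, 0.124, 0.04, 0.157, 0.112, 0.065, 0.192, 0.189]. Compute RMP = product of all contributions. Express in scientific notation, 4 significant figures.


Computing RMP for 13 loci:
Locus 1: 2 * 0.076 * 0.924 = 0.140448
Locus 2: 2 * 0.027 * 0.973 = 0.052542
Locus 3: 2 * 0.159 * 0.841 = 0.267438
Locus 4: 2 * 0.033 * 0.967 = 0.063822
Locus 5: 2 * 0.014 * 0.986 = 0.027608
Locus 6: 2 * 0.155 * 0.845 = 0.26195
Locus 7: 2 * 0.124 * 0.876 = 0.217248
Locus 8: 2 * 0.04 * 0.96 = 0.0768
Locus 9: 2 * 0.157 * 0.843 = 0.264702
Locus 10: 2 * 0.112 * 0.888 = 0.198912
Locus 11: 2 * 0.065 * 0.935 = 0.12155
Locus 12: 2 * 0.192 * 0.808 = 0.310272
Locus 13: 2 * 0.189 * 0.811 = 0.306558
RMP = 9.252e-12

9.252e-12


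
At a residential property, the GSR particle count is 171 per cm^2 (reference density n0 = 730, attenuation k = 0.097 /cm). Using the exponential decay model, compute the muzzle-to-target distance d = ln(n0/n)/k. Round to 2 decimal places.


GSR distance calculation:
n0/n = 730 / 171 = 4.269006
ln(n0/n) = 1.451381
d = 1.451381 / 0.097 = 14.96 cm

14.96


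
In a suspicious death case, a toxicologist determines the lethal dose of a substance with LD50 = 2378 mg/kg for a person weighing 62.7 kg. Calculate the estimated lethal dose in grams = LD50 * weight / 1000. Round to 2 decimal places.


Lethal dose calculation:
Lethal dose = LD50 * body_weight / 1000
= 2378 * 62.7 / 1000
= 149100.6 / 1000
= 149.10 g

149.10


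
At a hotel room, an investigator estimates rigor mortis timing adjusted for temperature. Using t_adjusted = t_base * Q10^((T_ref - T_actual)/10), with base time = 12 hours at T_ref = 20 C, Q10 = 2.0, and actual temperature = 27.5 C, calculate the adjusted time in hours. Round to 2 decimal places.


Rigor mortis time adjustment:
Exponent = (T_ref - T_actual) / 10 = (20 - 27.5) / 10 = -0.75
Q10 factor = 2.0^-0.75 = 0.5946
t_adjusted = 12 * 0.5946 = 7.14 hours

7.14


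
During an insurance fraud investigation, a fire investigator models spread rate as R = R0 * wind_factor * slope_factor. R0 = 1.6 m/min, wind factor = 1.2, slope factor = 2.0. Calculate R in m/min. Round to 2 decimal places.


Fire spread rate calculation:
R = R0 * wind_factor * slope_factor
= 1.6 * 1.2 * 2.0
= 1.92 * 2.0
= 3.84 m/min

3.84


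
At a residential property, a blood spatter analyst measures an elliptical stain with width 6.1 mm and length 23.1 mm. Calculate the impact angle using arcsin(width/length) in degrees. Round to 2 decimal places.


Blood spatter impact angle calculation:
width / length = 6.1 / 23.1 = 0.264069
angle = arcsin(0.264069)
angle = 15.31 degrees

15.31


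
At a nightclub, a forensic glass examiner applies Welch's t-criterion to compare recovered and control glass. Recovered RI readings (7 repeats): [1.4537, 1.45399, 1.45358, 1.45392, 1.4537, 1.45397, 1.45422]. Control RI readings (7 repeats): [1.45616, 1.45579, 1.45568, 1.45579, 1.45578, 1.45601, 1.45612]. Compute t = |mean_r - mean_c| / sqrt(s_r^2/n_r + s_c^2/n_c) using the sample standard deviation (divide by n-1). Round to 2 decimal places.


Welch's t-criterion for glass RI comparison:
Recovered mean = sum / n_r = 10.17708 / 7 = 1.4538686
Control mean = sum / n_c = 10.19133 / 7 = 1.4559043
Recovered sample variance s_r^2 = 4.85476e-08
Control sample variance s_c^2 = 3.58286e-08
Welch SE (unpooled) = sqrt(s_r^2/n_r + s_c^2/n_c) = sqrt(6.93537e-09 + 5.11837e-09) = sqrt(1.20537e-08) = 0.000109789
|mean_r - mean_c| = 0.00203571
t = 0.00203571 / 0.000109789 = 18.54

18.54


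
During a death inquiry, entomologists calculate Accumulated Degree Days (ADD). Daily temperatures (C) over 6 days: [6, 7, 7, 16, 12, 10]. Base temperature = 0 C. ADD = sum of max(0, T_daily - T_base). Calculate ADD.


Computing ADD day by day:
Day 1: max(0, 6 - 0) = 6
Day 2: max(0, 7 - 0) = 7
Day 3: max(0, 7 - 0) = 7
Day 4: max(0, 16 - 0) = 16
Day 5: max(0, 12 - 0) = 12
Day 6: max(0, 10 - 0) = 10
Total ADD = 58

58


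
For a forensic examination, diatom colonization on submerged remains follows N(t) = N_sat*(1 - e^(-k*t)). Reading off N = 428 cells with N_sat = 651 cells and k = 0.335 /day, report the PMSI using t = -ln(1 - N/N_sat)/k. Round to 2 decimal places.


PMSI from diatom colonization curve:
N / N_sat = 428 / 651 = 0.65745
1 - N/N_sat = 0.34255
ln(1 - N/N_sat) = -1.071338
t = -ln(1 - N/N_sat) / k = -(-1.071338) / 0.335 = 3.20 days

3.20


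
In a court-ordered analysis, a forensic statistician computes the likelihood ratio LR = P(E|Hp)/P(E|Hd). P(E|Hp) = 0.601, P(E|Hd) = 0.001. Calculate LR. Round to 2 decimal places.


Likelihood ratio calculation:
LR = P(E|Hp) / P(E|Hd)
LR = 0.601 / 0.001
LR = 601.00

601.00


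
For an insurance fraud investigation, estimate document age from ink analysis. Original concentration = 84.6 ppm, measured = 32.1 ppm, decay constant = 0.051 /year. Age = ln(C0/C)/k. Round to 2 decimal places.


Document age estimation:
C0/C = 84.6 / 32.1 = 2.635514
ln(C0/C) = 0.969078
t = 0.969078 / 0.051 = 19.00 years

19.00


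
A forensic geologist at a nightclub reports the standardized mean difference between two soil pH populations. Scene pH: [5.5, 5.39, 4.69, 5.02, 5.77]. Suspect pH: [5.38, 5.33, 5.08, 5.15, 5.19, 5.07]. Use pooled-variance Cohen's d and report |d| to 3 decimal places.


Pooled-variance Cohen's d for soil pH comparison:
Scene mean = 26.37 / 5 = 5.274
Suspect mean = 31.2 / 6 = 5.2
Scene sample variance s_s^2 = 0.17903
Suspect sample variance s_c^2 = 0.01664
Pooled variance = ((n_s-1)*s_s^2 + (n_c-1)*s_c^2) / (n_s + n_c - 2) = 0.088813
Pooled SD = sqrt(0.088813) = 0.298015
Mean difference = 0.074
|d| = |0.074| / 0.298015 = 0.248

0.248


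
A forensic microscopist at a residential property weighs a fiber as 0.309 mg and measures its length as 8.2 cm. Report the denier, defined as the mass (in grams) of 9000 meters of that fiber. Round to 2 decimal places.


Denier calculation:
Mass in grams = 0.309 mg / 1000 = 0.000309 g
Length in meters = 8.2 cm / 100 = 0.082 m
Linear density = mass / length = 0.000309 / 0.082 = 0.00376829 g/m
Denier = (g/m) * 9000 = 0.00376829 * 9000 = 33.91

33.91


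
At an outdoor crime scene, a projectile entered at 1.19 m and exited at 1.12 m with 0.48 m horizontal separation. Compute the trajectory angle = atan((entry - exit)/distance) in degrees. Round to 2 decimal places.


Bullet trajectory angle:
Height difference = 1.19 - 1.12 = 0.07 m
angle = atan(0.07 / 0.48)
angle = atan(0.145833)
angle = 8.30 degrees

8.30


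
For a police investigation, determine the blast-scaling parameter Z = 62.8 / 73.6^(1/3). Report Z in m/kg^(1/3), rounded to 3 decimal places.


Scaled distance calculation:
W^(1/3) = 73.6^(1/3) = 4.190758
Z = R / W^(1/3) = 62.8 / 4.190758
Z = 14.985 m/kg^(1/3)

14.985


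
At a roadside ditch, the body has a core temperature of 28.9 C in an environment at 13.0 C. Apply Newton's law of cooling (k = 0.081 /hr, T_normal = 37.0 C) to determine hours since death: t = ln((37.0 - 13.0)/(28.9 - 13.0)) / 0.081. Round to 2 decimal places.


Using Newton's law of cooling:
t = ln((T_normal - T_ambient) / (T_body - T_ambient)) / k
T_normal - T_ambient = 24.0
T_body - T_ambient = 15.9
Ratio = 1.509434
ln(ratio) = 0.411735
t = 0.411735 / 0.081 = 5.08 hours

5.08


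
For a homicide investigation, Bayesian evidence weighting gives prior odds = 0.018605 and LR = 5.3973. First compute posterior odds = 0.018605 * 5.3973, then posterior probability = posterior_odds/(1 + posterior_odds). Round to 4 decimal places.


Bayesian evidence evaluation:
Posterior odds = prior_odds * LR = 0.018605 * 5.3973 = 0.1004168
Posterior probability = posterior_odds / (1 + posterior_odds)
= 0.1004168 / (1 + 0.1004168)
= 0.1004168 / 1.1004168
= 0.0913

0.0913


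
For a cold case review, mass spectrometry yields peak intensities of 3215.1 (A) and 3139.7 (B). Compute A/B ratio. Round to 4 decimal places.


Spectral peak ratio:
Peak A = 3215.1 counts
Peak B = 3139.7 counts
Ratio = 3215.1 / 3139.7 = 1.0240

1.0240


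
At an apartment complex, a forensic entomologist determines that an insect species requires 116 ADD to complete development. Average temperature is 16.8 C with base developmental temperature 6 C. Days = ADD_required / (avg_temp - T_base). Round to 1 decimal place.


Insect development time:
Effective temperature = avg_temp - T_base = 16.8 - 6 = 10.8 C
Days = ADD / effective_temp = 116 / 10.8 = 10.7 days

10.7


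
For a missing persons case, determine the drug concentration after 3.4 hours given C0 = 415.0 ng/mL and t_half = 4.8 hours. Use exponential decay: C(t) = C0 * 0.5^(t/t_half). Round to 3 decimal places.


Drug concentration decay:
Number of half-lives = t / t_half = 3.4 / 4.8 = 0.708333
Decay factor = 0.5^0.708333 = 0.61202691
C(t) = 415.0 * 0.61202691 = 253.991 ng/mL

253.991


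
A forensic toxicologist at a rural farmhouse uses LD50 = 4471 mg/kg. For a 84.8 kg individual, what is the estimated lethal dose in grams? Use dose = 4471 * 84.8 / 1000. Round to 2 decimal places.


Lethal dose calculation:
Lethal dose = LD50 * body_weight / 1000
= 4471 * 84.8 / 1000
= 379140.8 / 1000
= 379.14 g

379.14


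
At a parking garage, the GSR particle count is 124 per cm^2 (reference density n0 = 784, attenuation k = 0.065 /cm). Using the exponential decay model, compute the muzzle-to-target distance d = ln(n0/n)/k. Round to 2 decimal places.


GSR distance calculation:
n0/n = 784 / 124 = 6.322581
ln(n0/n) = 1.844128
d = 1.844128 / 0.065 = 28.37 cm

28.37


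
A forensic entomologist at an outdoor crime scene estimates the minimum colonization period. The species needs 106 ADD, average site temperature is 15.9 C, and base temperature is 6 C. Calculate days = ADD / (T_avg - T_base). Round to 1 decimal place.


Insect development time:
Effective temperature = avg_temp - T_base = 15.9 - 6 = 9.9 C
Days = ADD / effective_temp = 106 / 9.9 = 10.7 days

10.7


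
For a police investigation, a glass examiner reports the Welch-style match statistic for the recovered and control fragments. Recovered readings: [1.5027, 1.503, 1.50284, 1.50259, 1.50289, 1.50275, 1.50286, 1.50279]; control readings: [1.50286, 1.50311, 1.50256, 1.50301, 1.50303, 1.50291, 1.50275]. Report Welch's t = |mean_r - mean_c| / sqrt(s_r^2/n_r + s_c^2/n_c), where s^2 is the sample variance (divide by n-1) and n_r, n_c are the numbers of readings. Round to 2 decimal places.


Welch's t-criterion for glass RI comparison:
Recovered mean = sum / n_r = 12.02242 / 8 = 1.5028025
Control mean = sum / n_c = 10.52023 / 7 = 1.50289
Recovered sample variance s_r^2 = 1.57071e-08
Control sample variance s_c^2 = 3.53667e-08
Welch SE (unpooled) = sqrt(s_r^2/n_r + s_c^2/n_c) = sqrt(1.96339e-09 + 5.05238e-09) = sqrt(7.01577e-09) = 8.37602e-05
|mean_r - mean_c| = 8.75e-05
t = 8.75e-05 / 8.37602e-05 = 1.04

1.04


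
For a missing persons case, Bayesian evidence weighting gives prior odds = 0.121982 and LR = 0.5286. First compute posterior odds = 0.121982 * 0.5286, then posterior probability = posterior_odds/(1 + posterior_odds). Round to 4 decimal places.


Bayesian evidence evaluation:
Posterior odds = prior_odds * LR = 0.121982 * 0.5286 = 0.06447969
Posterior probability = posterior_odds / (1 + posterior_odds)
= 0.06447969 / (1 + 0.06447969)
= 0.06447969 / 1.06447969
= 0.0606

0.0606


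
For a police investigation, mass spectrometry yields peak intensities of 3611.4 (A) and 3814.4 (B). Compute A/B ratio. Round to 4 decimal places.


Spectral peak ratio:
Peak A = 3611.4 counts
Peak B = 3814.4 counts
Ratio = 3611.4 / 3814.4 = 0.9468

0.9468


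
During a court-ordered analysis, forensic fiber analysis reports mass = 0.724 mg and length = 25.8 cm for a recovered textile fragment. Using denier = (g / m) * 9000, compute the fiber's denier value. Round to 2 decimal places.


Denier calculation:
Mass in grams = 0.724 mg / 1000 = 0.000724 g
Length in meters = 25.8 cm / 100 = 0.258 m
Linear density = mass / length = 0.000724 / 0.258 = 0.0028062 g/m
Denier = (g/m) * 9000 = 0.0028062 * 9000 = 25.26

25.26


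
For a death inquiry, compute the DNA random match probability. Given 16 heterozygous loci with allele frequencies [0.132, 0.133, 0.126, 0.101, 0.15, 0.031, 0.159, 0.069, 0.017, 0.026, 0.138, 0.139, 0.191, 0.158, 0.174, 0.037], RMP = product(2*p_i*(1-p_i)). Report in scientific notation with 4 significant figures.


Computing RMP for 16 loci:
Locus 1: 2 * 0.132 * 0.868 = 0.229152
Locus 2: 2 * 0.133 * 0.867 = 0.230622
Locus 3: 2 * 0.126 * 0.874 = 0.220248
Locus 4: 2 * 0.101 * 0.899 = 0.181598
Locus 5: 2 * 0.15 * 0.85 = 0.255
Locus 6: 2 * 0.031 * 0.969 = 0.060078
Locus 7: 2 * 0.159 * 0.841 = 0.267438
Locus 8: 2 * 0.069 * 0.931 = 0.128478
Locus 9: 2 * 0.017 * 0.983 = 0.033422
Locus 10: 2 * 0.026 * 0.974 = 0.050648
Locus 11: 2 * 0.138 * 0.862 = 0.237912
Locus 12: 2 * 0.139 * 0.861 = 0.239358
Locus 13: 2 * 0.191 * 0.809 = 0.309038
Locus 14: 2 * 0.158 * 0.842 = 0.266072
Locus 15: 2 * 0.174 * 0.826 = 0.287448
Locus 16: 2 * 0.037 * 0.963 = 0.071262
RMP = 1.807e-13

1.807e-13


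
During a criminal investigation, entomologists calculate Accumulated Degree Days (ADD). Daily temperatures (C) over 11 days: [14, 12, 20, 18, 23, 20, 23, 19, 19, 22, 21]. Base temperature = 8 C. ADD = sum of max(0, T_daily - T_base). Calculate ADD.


Computing ADD day by day:
Day 1: max(0, 14 - 8) = 6
Day 2: max(0, 12 - 8) = 4
Day 3: max(0, 20 - 8) = 12
Day 4: max(0, 18 - 8) = 10
Day 5: max(0, 23 - 8) = 15
Day 6: max(0, 20 - 8) = 12
Day 7: max(0, 23 - 8) = 15
Day 8: max(0, 19 - 8) = 11
Day 9: max(0, 19 - 8) = 11
Day 10: max(0, 22 - 8) = 14
Day 11: max(0, 21 - 8) = 13
Total ADD = 123

123


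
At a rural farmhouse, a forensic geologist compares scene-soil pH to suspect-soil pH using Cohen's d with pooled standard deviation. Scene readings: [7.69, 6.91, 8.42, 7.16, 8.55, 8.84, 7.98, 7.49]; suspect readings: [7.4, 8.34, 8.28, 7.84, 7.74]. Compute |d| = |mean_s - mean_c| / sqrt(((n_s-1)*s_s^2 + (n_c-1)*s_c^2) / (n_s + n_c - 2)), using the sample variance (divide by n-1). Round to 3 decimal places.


Pooled-variance Cohen's d for soil pH comparison:
Scene mean = 63.04 / 8 = 7.88
Suspect mean = 39.6 / 5 = 7.92
Scene sample variance s_s^2 = 0.474229
Suspect sample variance s_c^2 = 0.1538
Pooled variance = ((n_s-1)*s_s^2 + (n_c-1)*s_c^2) / (n_s + n_c - 2) = 0.357709
Pooled SD = sqrt(0.357709) = 0.598088
Mean difference = -0.04
|d| = |-0.04| / 0.598088 = 0.067

0.067


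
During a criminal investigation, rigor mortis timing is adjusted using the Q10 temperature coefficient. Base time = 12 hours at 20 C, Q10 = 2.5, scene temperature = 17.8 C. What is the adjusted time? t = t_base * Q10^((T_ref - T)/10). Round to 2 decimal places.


Rigor mortis time adjustment:
Exponent = (T_ref - T_actual) / 10 = (20 - 17.8) / 10 = 0.22
Q10 factor = 2.5^0.22 = 1.22334
t_adjusted = 12 * 1.22334 = 14.68 hours

14.68


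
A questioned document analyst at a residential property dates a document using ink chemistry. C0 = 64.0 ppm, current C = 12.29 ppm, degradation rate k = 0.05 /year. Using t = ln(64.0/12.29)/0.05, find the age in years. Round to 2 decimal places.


Document age estimation:
C0/C = 64.0 / 12.29 = 5.207486
ln(C0/C) = 1.650097
t = 1.650097 / 0.05 = 33.00 years

33.00


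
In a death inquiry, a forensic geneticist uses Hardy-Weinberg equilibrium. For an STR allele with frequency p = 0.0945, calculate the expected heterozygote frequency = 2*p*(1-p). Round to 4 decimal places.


Hardy-Weinberg heterozygote frequency:
q = 1 - p = 1 - 0.0945 = 0.9055
2pq = 2 * 0.0945 * 0.9055 = 0.1711

0.1711


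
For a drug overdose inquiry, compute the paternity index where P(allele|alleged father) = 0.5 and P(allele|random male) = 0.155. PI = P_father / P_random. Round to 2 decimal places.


Paternity Index calculation:
PI = P(allele|father) / P(allele|random)
PI = 0.5 / 0.155
PI = 3.23

3.23


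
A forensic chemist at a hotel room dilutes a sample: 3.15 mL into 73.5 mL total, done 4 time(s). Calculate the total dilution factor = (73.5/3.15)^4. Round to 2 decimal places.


Dilution factor calculation:
Single dilution = V_total / V_sample = 73.5 / 3.15 ≈ 23.333333
Number of dilutions = 4
Total DF = (73.5 / 3.15)^4 (full precision, rounded at the end) = 296419.75

296419.75
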